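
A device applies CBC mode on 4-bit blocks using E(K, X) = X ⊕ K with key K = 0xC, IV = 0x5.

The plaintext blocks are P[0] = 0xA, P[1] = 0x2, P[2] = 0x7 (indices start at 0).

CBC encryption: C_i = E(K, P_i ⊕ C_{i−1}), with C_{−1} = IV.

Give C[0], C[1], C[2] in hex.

C[0]: P[0] ⊕ 0x5 = 0xF; E(K, 0xF) = 0x3.
C[1]: P[1] ⊕ 0x3 = 0x1; E(K, 0x1) = 0xD.
C[2]: P[2] ⊕ 0xD = 0xA; E(K, 0xA) = 0x6.

C[0] = 0x3, C[1] = 0xD, C[2] = 0x6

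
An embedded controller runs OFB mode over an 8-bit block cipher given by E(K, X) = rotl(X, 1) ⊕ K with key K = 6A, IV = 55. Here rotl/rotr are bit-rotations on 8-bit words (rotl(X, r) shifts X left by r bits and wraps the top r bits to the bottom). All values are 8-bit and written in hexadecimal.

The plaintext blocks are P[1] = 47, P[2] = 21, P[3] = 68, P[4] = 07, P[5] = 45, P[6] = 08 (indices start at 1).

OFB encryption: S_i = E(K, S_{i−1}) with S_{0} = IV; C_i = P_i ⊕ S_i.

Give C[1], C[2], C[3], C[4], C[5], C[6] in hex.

C[1]: S = E(K, 55) = C0; 47 ⊕ C0 = 87.
C[2]: S = E(K, C0) = EB; 21 ⊕ EB = CA.
C[3]: S = E(K, EB) = BD; 68 ⊕ BD = D5.
C[4]: S = E(K, BD) = 11; 07 ⊕ 11 = 16.
C[5]: S = E(K, 11) = 48; 45 ⊕ 48 = 0D.
C[6]: S = E(K, 48) = FA; 08 ⊕ FA = F2.

C[1] = 87, C[2] = CA, C[3] = D5, C[4] = 16, C[5] = 0D, C[6] = F2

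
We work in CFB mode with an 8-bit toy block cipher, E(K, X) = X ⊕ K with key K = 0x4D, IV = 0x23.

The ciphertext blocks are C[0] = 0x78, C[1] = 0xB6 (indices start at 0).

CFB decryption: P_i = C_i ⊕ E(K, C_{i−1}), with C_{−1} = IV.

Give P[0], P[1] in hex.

P[0]: E(K, 0x23) = 0x6E; 0x78 ⊕ 0x6E = 0x16.
P[1]: E(K, 0x78) = 0x35; 0xB6 ⊕ 0x35 = 0x83.

P[0] = 0x16, P[1] = 0x83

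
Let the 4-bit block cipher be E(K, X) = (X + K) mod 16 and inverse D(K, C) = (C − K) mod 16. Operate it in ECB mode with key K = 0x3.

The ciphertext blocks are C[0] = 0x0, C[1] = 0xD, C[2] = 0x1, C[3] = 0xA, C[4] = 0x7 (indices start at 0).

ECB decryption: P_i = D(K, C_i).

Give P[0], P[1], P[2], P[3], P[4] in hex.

P[0] = 0xD, P[1] = 0xA, P[2] = 0xE, P[3] = 0x7, P[4] = 0x4

P[0]: D(K, 0x0) = 0xD.
P[1]: D(K, 0xD) = 0xA.
P[2]: D(K, 0x1) = 0xE.
P[3]: D(K, 0xA) = 0x7.
P[4]: D(K, 0x7) = 0x4.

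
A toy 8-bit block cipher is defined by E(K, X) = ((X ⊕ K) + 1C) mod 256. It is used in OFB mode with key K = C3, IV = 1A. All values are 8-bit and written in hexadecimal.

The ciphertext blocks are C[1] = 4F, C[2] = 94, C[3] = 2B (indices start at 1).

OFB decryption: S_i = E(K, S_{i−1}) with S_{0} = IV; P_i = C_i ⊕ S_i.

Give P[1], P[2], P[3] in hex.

P[1]: S = E(K, 1A) = F5; 4F ⊕ F5 = BA.
P[2]: S = E(K, F5) = 52; 94 ⊕ 52 = C6.
P[3]: S = E(K, 52) = AD; 2B ⊕ AD = 86.

P[1] = BA, P[2] = C6, P[3] = 86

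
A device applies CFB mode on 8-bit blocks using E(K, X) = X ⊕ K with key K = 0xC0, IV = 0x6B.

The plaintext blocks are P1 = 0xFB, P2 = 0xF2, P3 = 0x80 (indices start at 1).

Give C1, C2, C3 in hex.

C1 = 0x50, C2 = 0x62, C3 = 0x22

CFB encryption: C_i = P_i ⊕ E(K, C_{i−1}), with C_{0} = IV.
C1: E(K, 0x6B) = 0xAB; 0xFB ⊕ 0xAB = 0x50.
C2: E(K, 0x50) = 0x90; 0xF2 ⊕ 0x90 = 0x62.
C3: E(K, 0x62) = 0xA2; 0x80 ⊕ 0xA2 = 0x22.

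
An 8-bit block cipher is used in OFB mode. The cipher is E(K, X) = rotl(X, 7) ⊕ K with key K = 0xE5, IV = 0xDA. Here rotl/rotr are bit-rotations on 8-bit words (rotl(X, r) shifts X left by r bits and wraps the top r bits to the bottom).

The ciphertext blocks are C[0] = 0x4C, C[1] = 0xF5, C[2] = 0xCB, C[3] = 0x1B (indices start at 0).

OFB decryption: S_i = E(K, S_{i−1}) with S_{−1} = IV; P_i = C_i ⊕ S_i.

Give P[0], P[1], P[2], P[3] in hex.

P[0]: S = E(K, 0xDA) = 0x88; 0x4C ⊕ 0x88 = 0xC4.
P[1]: S = E(K, 0x88) = 0xA1; 0xF5 ⊕ 0xA1 = 0x54.
P[2]: S = E(K, 0xA1) = 0x35; 0xCB ⊕ 0x35 = 0xFE.
P[3]: S = E(K, 0x35) = 0x7F; 0x1B ⊕ 0x7F = 0x64.

P[0] = 0xC4, P[1] = 0x54, P[2] = 0xFE, P[3] = 0x64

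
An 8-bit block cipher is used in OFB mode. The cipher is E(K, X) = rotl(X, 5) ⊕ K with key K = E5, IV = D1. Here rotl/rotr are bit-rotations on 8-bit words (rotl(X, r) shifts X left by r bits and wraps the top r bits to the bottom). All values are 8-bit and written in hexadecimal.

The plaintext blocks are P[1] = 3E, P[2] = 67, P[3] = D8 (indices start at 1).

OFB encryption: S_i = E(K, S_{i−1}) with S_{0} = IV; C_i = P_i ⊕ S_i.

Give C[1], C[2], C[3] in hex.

C[1]: S = E(K, D1) = DF; 3E ⊕ DF = E1.
C[2]: S = E(K, DF) = 1E; 67 ⊕ 1E = 79.
C[3]: S = E(K, 1E) = 26; D8 ⊕ 26 = FE.

C[1] = E1, C[2] = 79, C[3] = FE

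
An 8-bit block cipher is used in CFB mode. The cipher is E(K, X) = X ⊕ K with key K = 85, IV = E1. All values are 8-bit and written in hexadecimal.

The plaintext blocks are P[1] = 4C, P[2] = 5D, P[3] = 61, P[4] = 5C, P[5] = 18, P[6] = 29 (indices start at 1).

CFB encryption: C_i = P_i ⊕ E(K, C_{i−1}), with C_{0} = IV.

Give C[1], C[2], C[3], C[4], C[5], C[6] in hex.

C[1] = 28, C[2] = F0, C[3] = 14, C[4] = CD, C[5] = 50, C[6] = FC

C[1]: E(K, E1) = 64; 4C ⊕ 64 = 28.
C[2]: E(K, 28) = AD; 5D ⊕ AD = F0.
C[3]: E(K, F0) = 75; 61 ⊕ 75 = 14.
C[4]: E(K, 14) = 91; 5C ⊕ 91 = CD.
C[5]: E(K, CD) = 48; 18 ⊕ 48 = 50.
C[6]: E(K, 50) = D5; 29 ⊕ D5 = FC.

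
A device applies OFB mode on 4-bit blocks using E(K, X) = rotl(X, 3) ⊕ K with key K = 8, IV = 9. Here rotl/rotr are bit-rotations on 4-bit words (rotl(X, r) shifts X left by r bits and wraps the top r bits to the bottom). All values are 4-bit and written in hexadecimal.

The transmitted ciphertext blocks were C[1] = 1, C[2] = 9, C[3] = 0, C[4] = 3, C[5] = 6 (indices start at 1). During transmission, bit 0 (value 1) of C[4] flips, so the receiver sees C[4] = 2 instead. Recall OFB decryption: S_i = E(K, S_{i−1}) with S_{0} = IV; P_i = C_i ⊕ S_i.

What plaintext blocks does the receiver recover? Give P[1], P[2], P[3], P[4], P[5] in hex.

Only C[4] changed, to 2. In OFB, a change in C_i flips the same bit in P_i only; the keystream is unaffected. Decrypting the received ciphertext:
P[1]: S = E(K, 9) = 4; 1 ⊕ 4 = 5.
P[2]: S = E(K, 4) = A; 9 ⊕ A = 3.
P[3]: S = E(K, A) = D; 0 ⊕ D = D.
P[4]: S = E(K, D) = 6; 2 ⊕ 6 = 4.
P[5]: S = E(K, 6) = B; 6 ⊕ B = D.
Blocks that differ from the original plaintext: P[4].

P[1] = 5, P[2] = 3, P[3] = D, P[4] = 4, P[5] = D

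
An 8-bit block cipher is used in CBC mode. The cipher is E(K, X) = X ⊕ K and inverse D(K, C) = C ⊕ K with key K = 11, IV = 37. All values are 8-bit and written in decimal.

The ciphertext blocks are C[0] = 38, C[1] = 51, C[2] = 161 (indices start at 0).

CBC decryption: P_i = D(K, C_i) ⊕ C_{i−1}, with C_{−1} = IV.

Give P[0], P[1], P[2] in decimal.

P[0] = 8, P[1] = 30, P[2] = 153

P[0]: D(K, 38) = 45; 45 ⊕ 37 = 8.
P[1]: D(K, 51) = 56; 56 ⊕ 38 = 30.
P[2]: D(K, 161) = 170; 170 ⊕ 51 = 153.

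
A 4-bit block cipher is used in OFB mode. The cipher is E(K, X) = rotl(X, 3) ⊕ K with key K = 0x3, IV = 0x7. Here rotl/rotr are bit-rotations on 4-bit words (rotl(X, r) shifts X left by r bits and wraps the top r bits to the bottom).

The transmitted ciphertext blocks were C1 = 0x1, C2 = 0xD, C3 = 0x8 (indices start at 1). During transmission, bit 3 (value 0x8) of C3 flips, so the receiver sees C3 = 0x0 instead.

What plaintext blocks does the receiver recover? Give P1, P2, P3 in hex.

P1 = 0x9, P2 = 0xA, P3 = 0x8

OFB decryption: S_i = E(K, S_{i−1}) with S_{0} = IV; P_i = C_i ⊕ S_i.
Only C3 changed, to 0x0. In OFB, a change in C_i flips the same bit in P_i only; the keystream is unaffected. Decrypting the received ciphertext:
P1: S = E(K, 0x7) = 0x8; 0x1 ⊕ 0x8 = 0x9.
P2: S = E(K, 0x8) = 0x7; 0xD ⊕ 0x7 = 0xA.
P3: S = E(K, 0x7) = 0x8; 0x0 ⊕ 0x8 = 0x8.
Blocks that differ from the original plaintext: P3.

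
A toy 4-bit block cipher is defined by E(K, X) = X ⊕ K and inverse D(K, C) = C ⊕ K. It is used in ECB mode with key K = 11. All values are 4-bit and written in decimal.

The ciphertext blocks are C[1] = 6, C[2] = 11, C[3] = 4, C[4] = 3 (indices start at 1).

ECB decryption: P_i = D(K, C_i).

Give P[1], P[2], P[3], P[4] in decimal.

P[1] = 13, P[2] = 0, P[3] = 15, P[4] = 8

P[1]: D(K, 6) = 13.
P[2]: D(K, 11) = 0.
P[3]: D(K, 4) = 15.
P[4]: D(K, 3) = 8.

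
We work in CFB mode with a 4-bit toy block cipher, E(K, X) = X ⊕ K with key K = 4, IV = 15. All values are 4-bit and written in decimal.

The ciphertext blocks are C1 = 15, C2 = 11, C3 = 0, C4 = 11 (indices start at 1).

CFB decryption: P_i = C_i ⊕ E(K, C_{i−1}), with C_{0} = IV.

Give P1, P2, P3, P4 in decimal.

P1: E(K, 15) = 11; 15 ⊕ 11 = 4.
P2: E(K, 15) = 11; 11 ⊕ 11 = 0.
P3: E(K, 11) = 15; 0 ⊕ 15 = 15.
P4: E(K, 0) = 4; 11 ⊕ 4 = 15.

P1 = 4, P2 = 0, P3 = 15, P4 = 15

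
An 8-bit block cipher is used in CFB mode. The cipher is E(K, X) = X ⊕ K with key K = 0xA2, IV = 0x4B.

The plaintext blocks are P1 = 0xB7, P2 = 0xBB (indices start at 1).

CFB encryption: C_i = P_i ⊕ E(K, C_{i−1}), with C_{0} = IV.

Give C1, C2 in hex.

C1 = 0x5E, C2 = 0x47

C1: E(K, 0x4B) = 0xE9; 0xB7 ⊕ 0xE9 = 0x5E.
C2: E(K, 0x5E) = 0xFC; 0xBB ⊕ 0xFC = 0x47.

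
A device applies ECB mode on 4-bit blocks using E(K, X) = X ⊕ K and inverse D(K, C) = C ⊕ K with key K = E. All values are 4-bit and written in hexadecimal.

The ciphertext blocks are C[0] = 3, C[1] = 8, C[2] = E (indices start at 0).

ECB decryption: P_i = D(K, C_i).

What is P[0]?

P[0]: D(K, 3) = D.

P[0] = D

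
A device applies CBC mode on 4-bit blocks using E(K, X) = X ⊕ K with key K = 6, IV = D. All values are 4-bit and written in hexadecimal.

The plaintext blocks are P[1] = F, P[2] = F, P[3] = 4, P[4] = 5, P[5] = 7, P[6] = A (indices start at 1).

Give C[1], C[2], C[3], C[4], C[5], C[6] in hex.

CBC encryption: C_i = E(K, P_i ⊕ C_{i−1}), with C_{0} = IV.
C[1]: P[1] ⊕ D = 2; E(K, 2) = 4.
C[2]: P[2] ⊕ 4 = B; E(K, B) = D.
C[3]: P[3] ⊕ D = 9; E(K, 9) = F.
C[4]: P[4] ⊕ F = A; E(K, A) = C.
C[5]: P[5] ⊕ C = B; E(K, B) = D.
C[6]: P[6] ⊕ D = 7; E(K, 7) = 1.

C[1] = 4, C[2] = D, C[3] = F, C[4] = C, C[5] = D, C[6] = 1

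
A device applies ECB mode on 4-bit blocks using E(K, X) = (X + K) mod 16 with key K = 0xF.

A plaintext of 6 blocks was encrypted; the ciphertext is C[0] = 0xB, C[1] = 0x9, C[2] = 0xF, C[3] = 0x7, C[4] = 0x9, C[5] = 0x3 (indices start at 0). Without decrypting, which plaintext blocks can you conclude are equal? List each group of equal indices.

P[1] = P[4]

ECB encrypts each block independently with the same key, so equal ciphertext blocks imply equal plaintext blocks.
C[1] = C[4] = 0x9, so P[1] = P[4].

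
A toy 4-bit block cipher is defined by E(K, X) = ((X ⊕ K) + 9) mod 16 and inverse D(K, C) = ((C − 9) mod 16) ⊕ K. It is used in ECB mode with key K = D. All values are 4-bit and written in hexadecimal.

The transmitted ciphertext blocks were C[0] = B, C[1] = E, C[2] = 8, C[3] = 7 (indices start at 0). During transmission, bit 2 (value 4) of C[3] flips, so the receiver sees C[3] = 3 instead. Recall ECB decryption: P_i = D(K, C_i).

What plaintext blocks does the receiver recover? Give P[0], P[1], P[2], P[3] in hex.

P[0] = F, P[1] = 8, P[2] = 2, P[3] = 7

Only C[3] changed, to 3. In ECB, a change in C_i affects only P_i. Decrypting the received ciphertext:
P[0]: D(K, B) = F.
P[1]: D(K, E) = 8.
P[2]: D(K, 8) = 2.
P[3]: D(K, 3) = 7.
Blocks that differ from the original plaintext: P[3].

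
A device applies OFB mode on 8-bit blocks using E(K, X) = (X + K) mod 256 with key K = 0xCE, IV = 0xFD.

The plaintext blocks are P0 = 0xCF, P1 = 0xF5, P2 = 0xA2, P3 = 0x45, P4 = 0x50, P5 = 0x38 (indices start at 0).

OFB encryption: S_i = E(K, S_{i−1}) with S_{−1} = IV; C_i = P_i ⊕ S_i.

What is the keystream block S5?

0xD1

C0: S = E(K, 0xFD) = 0xCB; 0xCF ⊕ 0xCB = 0x04.
C1: S = E(K, 0xCB) = 0x99; 0xF5 ⊕ 0x99 = 0x6C.
C2: S = E(K, 0x99) = 0x67; 0xA2 ⊕ 0x67 = 0xC5.
C3: S = E(K, 0x67) = 0x35; 0x45 ⊕ 0x35 = 0x70.
C4: S = E(K, 0x35) = 0x03; 0x50 ⊕ 0x03 = 0x53.
C5: S = E(K, 0x03) = 0xD1; 0x38 ⊕ 0xD1 = 0xE9.
So S5 = 0xD1.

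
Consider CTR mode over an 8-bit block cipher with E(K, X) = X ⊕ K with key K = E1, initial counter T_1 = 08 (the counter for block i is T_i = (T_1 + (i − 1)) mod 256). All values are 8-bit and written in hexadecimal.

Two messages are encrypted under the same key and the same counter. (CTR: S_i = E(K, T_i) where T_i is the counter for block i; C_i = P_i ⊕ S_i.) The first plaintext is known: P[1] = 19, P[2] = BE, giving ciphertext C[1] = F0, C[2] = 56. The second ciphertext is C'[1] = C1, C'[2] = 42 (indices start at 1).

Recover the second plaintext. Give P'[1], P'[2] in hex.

P'[1] = 28, P'[2] = AA

In CTR with a reused counter, both messages share the same keystream S_i, so C_i ⊕ C'_i = P_i ⊕ P'_i and thus P'_i = P_i ⊕ C_i ⊕ C'_i.
P'[1]: 19 ⊕ F0 ⊕ C1 = 28.
P'[2]: BE ⊕ 56 ⊕ 42 = AA.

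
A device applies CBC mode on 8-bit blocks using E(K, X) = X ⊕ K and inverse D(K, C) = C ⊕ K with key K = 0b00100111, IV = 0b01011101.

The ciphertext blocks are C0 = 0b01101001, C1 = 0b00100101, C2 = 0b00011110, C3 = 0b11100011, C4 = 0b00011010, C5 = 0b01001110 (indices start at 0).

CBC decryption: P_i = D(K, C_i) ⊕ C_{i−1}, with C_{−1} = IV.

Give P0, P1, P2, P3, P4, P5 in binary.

P0 = 0b00010011, P1 = 0b01101011, P2 = 0b00011100, P3 = 0b11011010, P4 = 0b11011110, P5 = 0b01110011

P0: D(K, 0b01101001) = 0b01001110; 0b01001110 ⊕ 0b01011101 = 0b00010011.
P1: D(K, 0b00100101) = 0b00000010; 0b00000010 ⊕ 0b01101001 = 0b01101011.
P2: D(K, 0b00011110) = 0b00111001; 0b00111001 ⊕ 0b00100101 = 0b00011100.
P3: D(K, 0b11100011) = 0b11000100; 0b11000100 ⊕ 0b00011110 = 0b11011010.
P4: D(K, 0b00011010) = 0b00111101; 0b00111101 ⊕ 0b11100011 = 0b11011110.
P5: D(K, 0b01001110) = 0b01101001; 0b01101001 ⊕ 0b00011010 = 0b01110011.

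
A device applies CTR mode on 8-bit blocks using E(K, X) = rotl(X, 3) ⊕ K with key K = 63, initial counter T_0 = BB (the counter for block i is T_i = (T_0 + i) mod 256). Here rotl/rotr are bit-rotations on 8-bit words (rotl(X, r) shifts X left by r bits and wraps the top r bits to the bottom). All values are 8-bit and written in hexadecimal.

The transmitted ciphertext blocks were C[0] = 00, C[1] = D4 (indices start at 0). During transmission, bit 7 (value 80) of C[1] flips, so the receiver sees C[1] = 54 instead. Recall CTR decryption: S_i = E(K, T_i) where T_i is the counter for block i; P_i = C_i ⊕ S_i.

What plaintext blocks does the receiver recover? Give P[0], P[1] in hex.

P[0] = BE, P[1] = D2

Only C[1] changed, to 54. In CTR, a change in C_i flips the same bit in P_i only; the keystream is unaffected. Decrypting the received ciphertext:
P[0]: T = BB, S = E(K, T) = BE; 00 ⊕ BE = BE.
P[1]: T = BC, S = E(K, T) = 86; 54 ⊕ 86 = D2.
Blocks that differ from the original plaintext: P[1].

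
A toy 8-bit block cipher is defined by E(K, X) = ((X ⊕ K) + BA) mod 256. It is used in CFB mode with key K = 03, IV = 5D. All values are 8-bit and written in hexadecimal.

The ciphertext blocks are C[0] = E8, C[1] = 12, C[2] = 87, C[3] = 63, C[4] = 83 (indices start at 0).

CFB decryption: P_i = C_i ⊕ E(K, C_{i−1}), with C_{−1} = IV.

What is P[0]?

P[0] = F0

P[0]: E(K, 5D) = 18; E8 ⊕ 18 = F0.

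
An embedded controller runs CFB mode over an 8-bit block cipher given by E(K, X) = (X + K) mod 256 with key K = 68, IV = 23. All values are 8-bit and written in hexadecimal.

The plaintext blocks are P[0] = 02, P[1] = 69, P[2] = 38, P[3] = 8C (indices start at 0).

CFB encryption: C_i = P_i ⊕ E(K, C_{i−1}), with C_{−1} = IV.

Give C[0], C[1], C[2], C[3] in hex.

C[0] = 89, C[1] = 98, C[2] = 38, C[3] = 2C

C[0]: E(K, 23) = 8B; 02 ⊕ 8B = 89.
C[1]: E(K, 89) = F1; 69 ⊕ F1 = 98.
C[2]: E(K, 98) = 00; 38 ⊕ 00 = 38.
C[3]: E(K, 38) = A0; 8C ⊕ A0 = 2C.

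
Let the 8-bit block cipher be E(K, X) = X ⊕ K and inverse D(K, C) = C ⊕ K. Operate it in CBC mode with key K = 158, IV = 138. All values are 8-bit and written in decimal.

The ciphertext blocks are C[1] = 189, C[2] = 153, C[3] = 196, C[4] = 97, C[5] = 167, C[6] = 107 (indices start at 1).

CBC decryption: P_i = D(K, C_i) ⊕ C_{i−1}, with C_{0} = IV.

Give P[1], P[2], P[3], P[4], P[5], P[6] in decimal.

P[1] = 169, P[2] = 186, P[3] = 195, P[4] = 59, P[5] = 88, P[6] = 82

P[1]: D(K, 189) = 35; 35 ⊕ 138 = 169.
P[2]: D(K, 153) = 7; 7 ⊕ 189 = 186.
P[3]: D(K, 196) = 90; 90 ⊕ 153 = 195.
P[4]: D(K, 97) = 255; 255 ⊕ 196 = 59.
P[5]: D(K, 167) = 57; 57 ⊕ 97 = 88.
P[6]: D(K, 107) = 245; 245 ⊕ 167 = 82.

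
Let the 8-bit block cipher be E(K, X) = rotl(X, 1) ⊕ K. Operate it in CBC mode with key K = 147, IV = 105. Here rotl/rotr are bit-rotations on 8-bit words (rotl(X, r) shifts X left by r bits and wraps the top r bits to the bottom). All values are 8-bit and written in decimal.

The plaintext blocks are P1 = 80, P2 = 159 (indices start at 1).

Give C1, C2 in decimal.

C1 = 225, C2 = 111

CBC encryption: C_i = E(K, P_i ⊕ C_{i−1}), with C_{0} = IV.
C1: P1 ⊕ 105 = 57; E(K, 57) = 225.
C2: P2 ⊕ 225 = 126; E(K, 126) = 111.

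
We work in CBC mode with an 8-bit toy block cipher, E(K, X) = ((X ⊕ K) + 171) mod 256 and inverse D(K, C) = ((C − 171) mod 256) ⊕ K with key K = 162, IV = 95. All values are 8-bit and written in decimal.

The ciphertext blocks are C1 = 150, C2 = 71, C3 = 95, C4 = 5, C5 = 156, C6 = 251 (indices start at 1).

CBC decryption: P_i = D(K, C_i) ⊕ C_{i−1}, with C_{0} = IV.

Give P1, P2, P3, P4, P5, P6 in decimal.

P1: D(K, 150) = 73; 73 ⊕ 95 = 22.
P2: D(K, 71) = 62; 62 ⊕ 150 = 168.
P3: D(K, 95) = 22; 22 ⊕ 71 = 81.
P4: D(K, 5) = 248; 248 ⊕ 95 = 167.
P5: D(K, 156) = 83; 83 ⊕ 5 = 86.
P6: D(K, 251) = 242; 242 ⊕ 156 = 110.

P1 = 22, P2 = 168, P3 = 81, P4 = 167, P5 = 86, P6 = 110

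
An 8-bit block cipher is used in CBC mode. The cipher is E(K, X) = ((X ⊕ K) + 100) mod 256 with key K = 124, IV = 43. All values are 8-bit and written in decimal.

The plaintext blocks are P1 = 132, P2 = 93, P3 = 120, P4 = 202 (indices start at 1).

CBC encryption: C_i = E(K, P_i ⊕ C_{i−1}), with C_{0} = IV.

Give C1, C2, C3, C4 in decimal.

C1: P1 ⊕ 43 = 175; E(K, 175) = 55.
C2: P2 ⊕ 55 = 106; E(K, 106) = 122.
C3: P3 ⊕ 122 = 2; E(K, 2) = 226.
C4: P4 ⊕ 226 = 40; E(K, 40) = 184.

C1 = 55, C2 = 122, C3 = 226, C4 = 184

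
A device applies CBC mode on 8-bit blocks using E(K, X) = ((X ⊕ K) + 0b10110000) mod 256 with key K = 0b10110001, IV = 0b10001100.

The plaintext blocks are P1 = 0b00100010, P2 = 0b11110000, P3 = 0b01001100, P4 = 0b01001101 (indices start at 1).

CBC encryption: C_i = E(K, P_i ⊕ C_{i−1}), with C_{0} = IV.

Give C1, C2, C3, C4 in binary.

C1: P1 ⊕ 0b10001100 = 0b10101110; E(K, 0b10101110) = 0b11001111.
C2: P2 ⊕ 0b11001111 = 0b00111111; E(K, 0b00111111) = 0b00111110.
C3: P3 ⊕ 0b00111110 = 0b01110010; E(K, 0b01110010) = 0b01110011.
C4: P4 ⊕ 0b01110011 = 0b00111110; E(K, 0b00111110) = 0b00111111.

C1 = 0b11001111, C2 = 0b00111110, C3 = 0b01110011, C4 = 0b00111111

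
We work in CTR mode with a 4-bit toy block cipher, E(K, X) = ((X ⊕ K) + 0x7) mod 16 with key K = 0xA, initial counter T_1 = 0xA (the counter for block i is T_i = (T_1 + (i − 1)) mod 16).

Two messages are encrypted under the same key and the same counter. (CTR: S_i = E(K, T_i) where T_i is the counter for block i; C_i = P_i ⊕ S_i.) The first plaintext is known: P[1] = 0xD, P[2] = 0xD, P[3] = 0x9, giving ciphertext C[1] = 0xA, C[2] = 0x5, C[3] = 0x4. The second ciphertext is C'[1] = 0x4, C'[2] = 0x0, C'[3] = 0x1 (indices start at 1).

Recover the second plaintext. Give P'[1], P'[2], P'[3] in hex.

In CTR with a reused counter, both messages share the same keystream S_i, so C_i ⊕ C'_i = P_i ⊕ P'_i and thus P'_i = P_i ⊕ C_i ⊕ C'_i.
P'[1]: 0xD ⊕ 0xA ⊕ 0x4 = 0x3.
P'[2]: 0xD ⊕ 0x5 ⊕ 0x0 = 0x8.
P'[3]: 0x9 ⊕ 0x4 ⊕ 0x1 = 0xC.

P'[1] = 0x3, P'[2] = 0x8, P'[3] = 0xC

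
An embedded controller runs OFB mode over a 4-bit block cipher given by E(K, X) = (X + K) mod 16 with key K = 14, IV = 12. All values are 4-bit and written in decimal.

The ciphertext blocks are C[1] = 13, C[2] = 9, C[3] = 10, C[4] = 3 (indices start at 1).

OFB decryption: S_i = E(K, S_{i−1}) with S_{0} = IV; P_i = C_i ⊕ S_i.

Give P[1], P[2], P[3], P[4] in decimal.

P[1]: S = E(K, 12) = 10; 13 ⊕ 10 = 7.
P[2]: S = E(K, 10) = 8; 9 ⊕ 8 = 1.
P[3]: S = E(K, 8) = 6; 10 ⊕ 6 = 12.
P[4]: S = E(K, 6) = 4; 3 ⊕ 4 = 7.

P[1] = 7, P[2] = 1, P[3] = 12, P[4] = 7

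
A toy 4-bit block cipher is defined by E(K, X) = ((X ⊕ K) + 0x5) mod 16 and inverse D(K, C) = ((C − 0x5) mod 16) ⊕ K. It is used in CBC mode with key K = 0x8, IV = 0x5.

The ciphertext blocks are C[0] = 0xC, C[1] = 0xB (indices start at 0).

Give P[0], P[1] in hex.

CBC decryption: P_i = D(K, C_i) ⊕ C_{i−1}, with C_{−1} = IV.
P[0]: D(K, 0xC) = 0xF; 0xF ⊕ 0x5 = 0xA.
P[1]: D(K, 0xB) = 0xE; 0xE ⊕ 0xC = 0x2.

P[0] = 0xA, P[1] = 0x2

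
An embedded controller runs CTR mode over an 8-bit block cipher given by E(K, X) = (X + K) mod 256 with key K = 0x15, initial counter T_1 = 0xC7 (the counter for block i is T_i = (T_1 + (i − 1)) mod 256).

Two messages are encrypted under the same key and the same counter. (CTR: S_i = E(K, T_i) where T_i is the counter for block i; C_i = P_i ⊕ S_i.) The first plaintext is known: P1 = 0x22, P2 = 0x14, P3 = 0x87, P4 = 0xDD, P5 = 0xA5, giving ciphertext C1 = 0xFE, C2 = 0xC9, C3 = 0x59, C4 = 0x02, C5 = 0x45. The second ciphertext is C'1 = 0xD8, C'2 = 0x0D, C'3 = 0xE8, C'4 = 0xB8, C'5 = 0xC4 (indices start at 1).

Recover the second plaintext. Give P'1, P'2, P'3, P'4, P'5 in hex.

In CTR with a reused counter, both messages share the same keystream S_i, so C_i ⊕ C'_i = P_i ⊕ P'_i and thus P'_i = P_i ⊕ C_i ⊕ C'_i.
P'1: 0x22 ⊕ 0xFE ⊕ 0xD8 = 0x04.
P'2: 0x14 ⊕ 0xC9 ⊕ 0x0D = 0xD0.
P'3: 0x87 ⊕ 0x59 ⊕ 0xE8 = 0x36.
P'4: 0xDD ⊕ 0x02 ⊕ 0xB8 = 0x67.
P'5: 0xA5 ⊕ 0x45 ⊕ 0xC4 = 0x24.

P'1 = 0x04, P'2 = 0xD0, P'3 = 0x36, P'4 = 0x67, P'5 = 0x24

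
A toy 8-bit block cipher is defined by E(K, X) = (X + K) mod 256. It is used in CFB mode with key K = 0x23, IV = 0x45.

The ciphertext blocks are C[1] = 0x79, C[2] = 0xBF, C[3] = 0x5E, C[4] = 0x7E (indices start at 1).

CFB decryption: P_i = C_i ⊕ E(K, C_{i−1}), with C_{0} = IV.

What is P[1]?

P[1]: E(K, 0x45) = 0x68; 0x79 ⊕ 0x68 = 0x11.

P[1] = 0x11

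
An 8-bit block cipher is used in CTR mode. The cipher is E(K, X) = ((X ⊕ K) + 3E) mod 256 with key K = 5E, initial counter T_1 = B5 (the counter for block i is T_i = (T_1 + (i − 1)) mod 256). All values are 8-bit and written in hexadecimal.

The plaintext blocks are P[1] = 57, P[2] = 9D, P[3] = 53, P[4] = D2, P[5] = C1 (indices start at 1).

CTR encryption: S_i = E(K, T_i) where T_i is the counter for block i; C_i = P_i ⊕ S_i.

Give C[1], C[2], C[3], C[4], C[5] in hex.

C[1] = 7E, C[2] = BB, C[3] = 74, C[4] = F6, C[5] = E4

C[1]: T = B5, S = E(K, T) = 29; 57 ⊕ 29 = 7E.
C[2]: T = B6, S = E(K, T) = 26; 9D ⊕ 26 = BB.
C[3]: T = B7, S = E(K, T) = 27; 53 ⊕ 27 = 74.
C[4]: T = B8, S = E(K, T) = 24; D2 ⊕ 24 = F6.
C[5]: T = B9, S = E(K, T) = 25; C1 ⊕ 25 = E4.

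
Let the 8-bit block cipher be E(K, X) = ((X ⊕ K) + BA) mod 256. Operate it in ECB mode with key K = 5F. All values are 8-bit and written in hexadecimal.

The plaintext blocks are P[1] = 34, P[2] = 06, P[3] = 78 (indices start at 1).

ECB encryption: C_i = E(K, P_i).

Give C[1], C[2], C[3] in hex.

C[1] = 25, C[2] = 13, C[3] = E1

C[1]: E(K, 34) = 25.
C[2]: E(K, 06) = 13.
C[3]: E(K, 78) = E1.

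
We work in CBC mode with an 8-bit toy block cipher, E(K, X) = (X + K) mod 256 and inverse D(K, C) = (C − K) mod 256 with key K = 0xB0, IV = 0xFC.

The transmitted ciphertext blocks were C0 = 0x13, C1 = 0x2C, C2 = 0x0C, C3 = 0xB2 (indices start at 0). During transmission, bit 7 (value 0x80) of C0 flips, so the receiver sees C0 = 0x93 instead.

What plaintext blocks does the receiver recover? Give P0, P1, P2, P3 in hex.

P0 = 0x1F, P1 = 0xEF, P2 = 0x70, P3 = 0x0E

CBC decryption: P_i = D(K, C_i) ⊕ C_{i−1}, with C_{−1} = IV.
Only C0 changed, to 0x93. In CBC, a change in C_i garbles P_i and flips the same bit in P_{i+1}. Decrypting the received ciphertext:
P0: D(K, 0x93) = 0xE3; 0xE3 ⊕ 0xFC = 0x1F.
P1: D(K, 0x2C) = 0x7C; 0x7C ⊕ 0x93 = 0xEF.
P2: D(K, 0x0C) = 0x5C; 0x5C ⊕ 0x2C = 0x70.
P3: D(K, 0xB2) = 0x02; 0x02 ⊕ 0x0C = 0x0E.
Blocks that differ from the original plaintext: P0, P1.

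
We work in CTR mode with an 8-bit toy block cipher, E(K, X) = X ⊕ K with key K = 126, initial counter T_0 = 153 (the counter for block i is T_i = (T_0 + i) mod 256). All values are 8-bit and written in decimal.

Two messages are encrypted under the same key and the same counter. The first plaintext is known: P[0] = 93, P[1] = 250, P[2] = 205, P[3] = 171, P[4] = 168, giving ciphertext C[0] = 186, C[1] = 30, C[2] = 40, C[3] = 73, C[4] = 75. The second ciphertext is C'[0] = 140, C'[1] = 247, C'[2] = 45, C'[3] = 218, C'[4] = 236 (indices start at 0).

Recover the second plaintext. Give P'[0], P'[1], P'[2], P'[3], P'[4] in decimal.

P'[0] = 107, P'[1] = 19, P'[2] = 200, P'[3] = 56, P'[4] = 15

In CTR with a reused counter, both messages share the same keystream S_i, so C_i ⊕ C'_i = P_i ⊕ P'_i and thus P'_i = P_i ⊕ C_i ⊕ C'_i.
P'[0]: 93 ⊕ 186 ⊕ 140 = 107.
P'[1]: 250 ⊕ 30 ⊕ 247 = 19.
P'[2]: 205 ⊕ 40 ⊕ 45 = 200.
P'[3]: 171 ⊕ 73 ⊕ 218 = 56.
P'[4]: 168 ⊕ 75 ⊕ 236 = 15.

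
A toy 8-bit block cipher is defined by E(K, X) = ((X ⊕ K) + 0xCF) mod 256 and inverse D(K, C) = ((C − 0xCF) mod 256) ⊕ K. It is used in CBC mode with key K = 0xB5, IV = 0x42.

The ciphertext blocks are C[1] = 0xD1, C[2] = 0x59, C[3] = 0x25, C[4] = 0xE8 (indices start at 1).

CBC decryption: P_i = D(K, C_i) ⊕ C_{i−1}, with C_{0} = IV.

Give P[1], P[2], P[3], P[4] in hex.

P[1] = 0xF5, P[2] = 0xEE, P[3] = 0xBA, P[4] = 0x89

P[1]: D(K, 0xD1) = 0xB7; 0xB7 ⊕ 0x42 = 0xF5.
P[2]: D(K, 0x59) = 0x3F; 0x3F ⊕ 0xD1 = 0xEE.
P[3]: D(K, 0x25) = 0xE3; 0xE3 ⊕ 0x59 = 0xBA.
P[4]: D(K, 0xE8) = 0xAC; 0xAC ⊕ 0x25 = 0x89.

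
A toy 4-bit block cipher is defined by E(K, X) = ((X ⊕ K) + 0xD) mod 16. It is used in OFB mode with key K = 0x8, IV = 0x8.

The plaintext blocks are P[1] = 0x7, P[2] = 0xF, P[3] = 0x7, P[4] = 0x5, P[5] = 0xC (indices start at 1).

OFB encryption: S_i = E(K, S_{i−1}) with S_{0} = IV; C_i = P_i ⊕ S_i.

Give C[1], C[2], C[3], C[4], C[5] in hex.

C[1] = 0xA, C[2] = 0xD, C[3] = 0x0, C[4] = 0x9, C[5] = 0xD

C[1]: S = E(K, 0x8) = 0xD; 0x7 ⊕ 0xD = 0xA.
C[2]: S = E(K, 0xD) = 0x2; 0xF ⊕ 0x2 = 0xD.
C[3]: S = E(K, 0x2) = 0x7; 0x7 ⊕ 0x7 = 0x0.
C[4]: S = E(K, 0x7) = 0xC; 0x5 ⊕ 0xC = 0x9.
C[5]: S = E(K, 0xC) = 0x1; 0xC ⊕ 0x1 = 0xD.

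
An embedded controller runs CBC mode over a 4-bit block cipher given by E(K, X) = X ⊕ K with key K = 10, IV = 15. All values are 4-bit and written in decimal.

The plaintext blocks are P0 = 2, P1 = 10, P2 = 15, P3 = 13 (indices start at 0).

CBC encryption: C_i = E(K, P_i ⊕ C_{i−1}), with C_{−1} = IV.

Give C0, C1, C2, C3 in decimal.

C0: P0 ⊕ 15 = 13; E(K, 13) = 7.
C1: P1 ⊕ 7 = 13; E(K, 13) = 7.
C2: P2 ⊕ 7 = 8; E(K, 8) = 2.
C3: P3 ⊕ 2 = 15; E(K, 15) = 5.

C0 = 7, C1 = 7, C2 = 2, C3 = 5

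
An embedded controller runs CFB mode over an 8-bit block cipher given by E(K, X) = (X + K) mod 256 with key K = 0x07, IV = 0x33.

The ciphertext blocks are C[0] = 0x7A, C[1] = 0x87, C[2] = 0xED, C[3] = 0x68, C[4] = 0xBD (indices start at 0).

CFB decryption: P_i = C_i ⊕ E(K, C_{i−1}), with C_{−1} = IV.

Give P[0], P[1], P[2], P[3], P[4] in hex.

P[0]: E(K, 0x33) = 0x3A; 0x7A ⊕ 0x3A = 0x40.
P[1]: E(K, 0x7A) = 0x81; 0x87 ⊕ 0x81 = 0x06.
P[2]: E(K, 0x87) = 0x8E; 0xED ⊕ 0x8E = 0x63.
P[3]: E(K, 0xED) = 0xF4; 0x68 ⊕ 0xF4 = 0x9C.
P[4]: E(K, 0x68) = 0x6F; 0xBD ⊕ 0x6F = 0xD2.

P[0] = 0x40, P[1] = 0x06, P[2] = 0x63, P[3] = 0x9C, P[4] = 0xD2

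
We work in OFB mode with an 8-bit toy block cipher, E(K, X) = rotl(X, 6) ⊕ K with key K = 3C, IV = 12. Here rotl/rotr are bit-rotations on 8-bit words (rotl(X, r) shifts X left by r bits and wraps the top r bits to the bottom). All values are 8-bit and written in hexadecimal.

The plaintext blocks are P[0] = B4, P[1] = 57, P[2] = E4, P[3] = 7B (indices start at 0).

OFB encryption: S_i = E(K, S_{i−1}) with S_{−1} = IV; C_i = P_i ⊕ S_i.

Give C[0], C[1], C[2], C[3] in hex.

C[0] = 0C, C[1] = 45, C[2] = 5C, C[3] = 69

C[0]: S = E(K, 12) = B8; B4 ⊕ B8 = 0C.
C[1]: S = E(K, B8) = 12; 57 ⊕ 12 = 45.
C[2]: S = E(K, 12) = B8; E4 ⊕ B8 = 5C.
C[3]: S = E(K, B8) = 12; 7B ⊕ 12 = 69.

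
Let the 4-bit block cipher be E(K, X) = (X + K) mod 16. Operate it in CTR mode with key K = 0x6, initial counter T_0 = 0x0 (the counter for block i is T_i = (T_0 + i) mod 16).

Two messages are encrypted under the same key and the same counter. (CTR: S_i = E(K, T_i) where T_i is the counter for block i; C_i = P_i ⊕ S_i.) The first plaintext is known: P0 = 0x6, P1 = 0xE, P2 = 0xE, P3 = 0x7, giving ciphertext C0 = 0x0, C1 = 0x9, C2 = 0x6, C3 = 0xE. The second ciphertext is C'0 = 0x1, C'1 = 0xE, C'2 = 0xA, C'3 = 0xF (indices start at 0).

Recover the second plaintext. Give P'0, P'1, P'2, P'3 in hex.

In CTR with a reused counter, both messages share the same keystream S_i, so C_i ⊕ C'_i = P_i ⊕ P'_i and thus P'_i = P_i ⊕ C_i ⊕ C'_i.
P'0: 0x6 ⊕ 0x0 ⊕ 0x1 = 0x7.
P'1: 0xE ⊕ 0x9 ⊕ 0xE = 0x9.
P'2: 0xE ⊕ 0x6 ⊕ 0xA = 0x2.
P'3: 0x7 ⊕ 0xE ⊕ 0xF = 0x6.

P'0 = 0x7, P'1 = 0x9, P'2 = 0x2, P'3 = 0x6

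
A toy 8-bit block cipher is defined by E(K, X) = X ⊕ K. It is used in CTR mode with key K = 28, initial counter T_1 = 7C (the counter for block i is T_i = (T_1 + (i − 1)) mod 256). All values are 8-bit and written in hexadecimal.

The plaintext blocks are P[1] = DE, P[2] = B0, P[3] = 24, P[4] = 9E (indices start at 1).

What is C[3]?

CTR encryption: S_i = E(K, T_i) where T_i is the counter for block i; C_i = P_i ⊕ S_i.
C[1]: T = 7C, S = E(K, T) = 54; DE ⊕ 54 = 8A.
C[2]: T = 7D, S = E(K, T) = 55; B0 ⊕ 55 = E5.
C[3]: T = 7E, S = E(K, T) = 56; 24 ⊕ 56 = 72.

C[3] = 72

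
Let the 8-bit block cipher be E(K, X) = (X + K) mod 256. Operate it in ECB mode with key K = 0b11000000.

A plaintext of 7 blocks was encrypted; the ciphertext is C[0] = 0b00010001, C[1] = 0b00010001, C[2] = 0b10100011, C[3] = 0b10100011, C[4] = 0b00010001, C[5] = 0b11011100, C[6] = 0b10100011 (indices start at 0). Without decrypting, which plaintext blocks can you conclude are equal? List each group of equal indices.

ECB encrypts each block independently with the same key, so equal ciphertext blocks imply equal plaintext blocks.
C[0] = C[1] = C[4] = 0b00010001, so P[0] = P[1] = P[4].
C[2] = C[3] = C[6] = 0b10100011, so P[2] = P[3] = P[6].

P[0] = P[1] = P[4]; P[2] = P[3] = P[6]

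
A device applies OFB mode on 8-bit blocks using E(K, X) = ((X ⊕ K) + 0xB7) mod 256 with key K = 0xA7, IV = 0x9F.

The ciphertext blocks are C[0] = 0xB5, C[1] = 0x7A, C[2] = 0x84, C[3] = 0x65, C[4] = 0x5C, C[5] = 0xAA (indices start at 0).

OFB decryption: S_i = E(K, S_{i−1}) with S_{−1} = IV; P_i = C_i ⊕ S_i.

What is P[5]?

P[0]: S = E(K, 0x9F) = 0xEF; 0xB5 ⊕ 0xEF = 0x5A.
P[1]: S = E(K, 0xEF) = 0xFF; 0x7A ⊕ 0xFF = 0x85.
P[2]: S = E(K, 0xFF) = 0x0F; 0x84 ⊕ 0x0F = 0x8B.
P[3]: S = E(K, 0x0F) = 0x5F; 0x65 ⊕ 0x5F = 0x3A.
P[4]: S = E(K, 0x5F) = 0xAF; 0x5C ⊕ 0xAF = 0xF3.
P[5]: S = E(K, 0xAF) = 0xBF; 0xAA ⊕ 0xBF = 0x15.

P[5] = 0x15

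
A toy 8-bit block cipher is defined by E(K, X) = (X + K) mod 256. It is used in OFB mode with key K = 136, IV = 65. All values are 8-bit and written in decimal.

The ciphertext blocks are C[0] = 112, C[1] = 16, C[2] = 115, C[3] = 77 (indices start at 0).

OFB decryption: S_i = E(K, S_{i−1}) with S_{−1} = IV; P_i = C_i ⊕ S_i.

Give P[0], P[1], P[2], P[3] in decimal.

P[0] = 185, P[1] = 65, P[2] = 170, P[3] = 44

P[0]: S = E(K, 65) = 201; 112 ⊕ 201 = 185.
P[1]: S = E(K, 201) = 81; 16 ⊕ 81 = 65.
P[2]: S = E(K, 81) = 217; 115 ⊕ 217 = 170.
P[3]: S = E(K, 217) = 97; 77 ⊕ 97 = 44.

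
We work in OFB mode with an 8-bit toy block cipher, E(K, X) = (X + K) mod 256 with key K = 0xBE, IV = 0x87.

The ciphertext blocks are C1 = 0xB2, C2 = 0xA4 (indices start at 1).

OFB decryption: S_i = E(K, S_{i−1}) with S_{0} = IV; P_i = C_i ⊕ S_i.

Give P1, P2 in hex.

P1 = 0xF7, P2 = 0xA7

P1: S = E(K, 0x87) = 0x45; 0xB2 ⊕ 0x45 = 0xF7.
P2: S = E(K, 0x45) = 0x03; 0xA4 ⊕ 0x03 = 0xA7.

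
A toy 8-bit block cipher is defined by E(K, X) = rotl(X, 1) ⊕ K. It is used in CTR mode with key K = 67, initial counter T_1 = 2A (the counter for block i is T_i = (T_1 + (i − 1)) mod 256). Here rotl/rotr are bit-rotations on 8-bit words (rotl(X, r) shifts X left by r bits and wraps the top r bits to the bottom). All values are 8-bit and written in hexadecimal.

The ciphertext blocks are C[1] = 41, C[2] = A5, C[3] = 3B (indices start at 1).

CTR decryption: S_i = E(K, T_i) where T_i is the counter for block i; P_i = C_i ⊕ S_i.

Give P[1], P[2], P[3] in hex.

P[1]: T = 2A, S = E(K, T) = 33; 41 ⊕ 33 = 72.
P[2]: T = 2B, S = E(K, T) = 31; A5 ⊕ 31 = 94.
P[3]: T = 2C, S = E(K, T) = 3F; 3B ⊕ 3F = 04.

P[1] = 72, P[2] = 94, P[3] = 04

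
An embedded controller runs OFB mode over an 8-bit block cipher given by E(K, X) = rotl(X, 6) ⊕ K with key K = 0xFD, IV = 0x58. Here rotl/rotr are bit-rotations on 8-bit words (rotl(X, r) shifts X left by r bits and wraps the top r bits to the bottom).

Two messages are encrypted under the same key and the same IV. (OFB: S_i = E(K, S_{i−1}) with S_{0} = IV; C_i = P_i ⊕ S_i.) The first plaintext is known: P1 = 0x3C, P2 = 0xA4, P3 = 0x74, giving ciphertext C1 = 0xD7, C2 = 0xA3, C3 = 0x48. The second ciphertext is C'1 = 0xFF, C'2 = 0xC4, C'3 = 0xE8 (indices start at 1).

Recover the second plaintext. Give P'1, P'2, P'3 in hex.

In OFB with a reused IV, both messages share the same keystream S_i, so C_i ⊕ C'_i = P_i ⊕ P'_i and thus P'_i = P_i ⊕ C_i ⊕ C'_i.
P'1: 0x3C ⊕ 0xD7 ⊕ 0xFF = 0x14.
P'2: 0xA4 ⊕ 0xA3 ⊕ 0xC4 = 0xC3.
P'3: 0x74 ⊕ 0x48 ⊕ 0xE8 = 0xD4.

P'1 = 0x14, P'2 = 0xC3, P'3 = 0xD4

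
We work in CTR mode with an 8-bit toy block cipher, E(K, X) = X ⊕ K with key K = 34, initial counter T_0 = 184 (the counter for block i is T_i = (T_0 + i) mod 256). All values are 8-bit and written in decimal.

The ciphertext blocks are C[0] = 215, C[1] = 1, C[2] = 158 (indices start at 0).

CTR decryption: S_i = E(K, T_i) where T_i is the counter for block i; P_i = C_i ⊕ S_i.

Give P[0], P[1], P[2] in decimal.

P[0]: T = 184, S = E(K, T) = 154; 215 ⊕ 154 = 77.
P[1]: T = 185, S = E(K, T) = 155; 1 ⊕ 155 = 154.
P[2]: T = 186, S = E(K, T) = 152; 158 ⊕ 152 = 6.

P[0] = 77, P[1] = 154, P[2] = 6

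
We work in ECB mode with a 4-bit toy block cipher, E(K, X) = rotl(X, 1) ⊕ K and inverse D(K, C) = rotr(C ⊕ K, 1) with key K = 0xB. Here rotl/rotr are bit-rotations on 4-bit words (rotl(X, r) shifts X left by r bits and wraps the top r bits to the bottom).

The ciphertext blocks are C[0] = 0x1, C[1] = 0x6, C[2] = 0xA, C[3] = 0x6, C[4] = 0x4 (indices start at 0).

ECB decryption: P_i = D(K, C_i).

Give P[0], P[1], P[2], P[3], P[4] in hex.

P[0] = 0x5, P[1] = 0xE, P[2] = 0x8, P[3] = 0xE, P[4] = 0xF

P[0]: D(K, 0x1) = 0x5.
P[1]: D(K, 0x6) = 0xE.
P[2]: D(K, 0xA) = 0x8.
P[3]: D(K, 0x6) = 0xE.
P[4]: D(K, 0x4) = 0xF.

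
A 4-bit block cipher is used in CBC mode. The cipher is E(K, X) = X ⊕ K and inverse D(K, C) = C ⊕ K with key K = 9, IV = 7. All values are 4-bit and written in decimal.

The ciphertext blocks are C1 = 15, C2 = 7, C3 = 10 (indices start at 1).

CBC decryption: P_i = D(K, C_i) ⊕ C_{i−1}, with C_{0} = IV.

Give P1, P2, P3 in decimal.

P1: D(K, 15) = 6; 6 ⊕ 7 = 1.
P2: D(K, 7) = 14; 14 ⊕ 15 = 1.
P3: D(K, 10) = 3; 3 ⊕ 7 = 4.

P1 = 1, P2 = 1, P3 = 4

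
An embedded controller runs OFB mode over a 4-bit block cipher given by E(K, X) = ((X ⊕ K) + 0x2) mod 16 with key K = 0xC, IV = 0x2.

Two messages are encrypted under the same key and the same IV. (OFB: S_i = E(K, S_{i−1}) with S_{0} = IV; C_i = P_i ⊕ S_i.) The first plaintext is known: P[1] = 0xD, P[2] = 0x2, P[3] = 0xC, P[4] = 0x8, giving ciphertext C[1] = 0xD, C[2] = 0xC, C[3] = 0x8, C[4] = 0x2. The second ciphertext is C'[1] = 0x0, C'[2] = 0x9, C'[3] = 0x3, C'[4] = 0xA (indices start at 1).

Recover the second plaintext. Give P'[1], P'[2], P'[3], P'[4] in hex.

In OFB with a reused IV, both messages share the same keystream S_i, so C_i ⊕ C'_i = P_i ⊕ P'_i and thus P'_i = P_i ⊕ C_i ⊕ C'_i.
P'[1]: 0xD ⊕ 0xD ⊕ 0x0 = 0x0.
P'[2]: 0x2 ⊕ 0xC ⊕ 0x9 = 0x7.
P'[3]: 0xC ⊕ 0x8 ⊕ 0x3 = 0x7.
P'[4]: 0x8 ⊕ 0x2 ⊕ 0xA = 0x0.

P'[1] = 0x0, P'[2] = 0x7, P'[3] = 0x7, P'[4] = 0x0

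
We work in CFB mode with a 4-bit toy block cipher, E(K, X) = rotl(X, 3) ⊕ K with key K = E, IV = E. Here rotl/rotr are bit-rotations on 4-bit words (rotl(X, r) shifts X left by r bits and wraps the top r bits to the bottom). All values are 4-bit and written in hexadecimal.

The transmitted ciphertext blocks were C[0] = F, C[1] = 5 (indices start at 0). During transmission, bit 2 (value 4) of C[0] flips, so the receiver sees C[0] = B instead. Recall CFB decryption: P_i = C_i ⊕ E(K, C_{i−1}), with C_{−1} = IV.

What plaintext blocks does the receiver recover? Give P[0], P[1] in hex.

P[0] = 2, P[1] = 6

Only C[0] changed, to B. In CFB, a change in C_i flips the same bit in P_i and garbles P_{i+1}. Decrypting the received ciphertext:
P[0]: E(K, E) = 9; B ⊕ 9 = 2.
P[1]: E(K, B) = 3; 5 ⊕ 3 = 6.
Blocks that differ from the original plaintext: P[0], P[1].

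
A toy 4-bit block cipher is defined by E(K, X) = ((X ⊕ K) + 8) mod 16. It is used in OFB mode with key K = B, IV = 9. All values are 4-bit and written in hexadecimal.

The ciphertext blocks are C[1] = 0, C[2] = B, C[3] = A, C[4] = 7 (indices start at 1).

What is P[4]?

P[4] = E

OFB decryption: S_i = E(K, S_{i−1}) with S_{0} = IV; P_i = C_i ⊕ S_i.
P[1]: S = E(K, 9) = A; 0 ⊕ A = A.
P[2]: S = E(K, A) = 9; B ⊕ 9 = 2.
P[3]: S = E(K, 9) = A; A ⊕ A = 0.
P[4]: S = E(K, A) = 9; 7 ⊕ 9 = E.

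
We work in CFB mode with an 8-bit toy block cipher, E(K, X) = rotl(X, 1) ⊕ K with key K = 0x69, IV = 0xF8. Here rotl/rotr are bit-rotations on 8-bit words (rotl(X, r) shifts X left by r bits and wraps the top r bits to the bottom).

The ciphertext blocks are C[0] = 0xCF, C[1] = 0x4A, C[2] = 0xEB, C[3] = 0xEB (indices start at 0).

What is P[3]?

P[3] = 0x55

CFB decryption: P_i = C_i ⊕ E(K, C_{i−1}), with C_{−1} = IV.
P[3]: E(K, 0xEB) = 0xBE; 0xEB ⊕ 0xBE = 0x55.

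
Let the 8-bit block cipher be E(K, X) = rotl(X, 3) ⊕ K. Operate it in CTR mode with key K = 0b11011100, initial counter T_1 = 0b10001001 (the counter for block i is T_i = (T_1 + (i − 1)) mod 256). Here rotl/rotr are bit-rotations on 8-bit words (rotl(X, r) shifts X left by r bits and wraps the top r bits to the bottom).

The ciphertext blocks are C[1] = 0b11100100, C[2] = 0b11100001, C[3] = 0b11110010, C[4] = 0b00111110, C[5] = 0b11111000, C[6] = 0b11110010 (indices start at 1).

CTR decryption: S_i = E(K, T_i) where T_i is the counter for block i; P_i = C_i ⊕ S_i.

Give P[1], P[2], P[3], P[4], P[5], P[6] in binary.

P[1] = 0b01110100, P[2] = 0b01101001, P[3] = 0b01110010, P[4] = 0b10000110, P[5] = 0b01001000, P[6] = 0b01011010

P[1]: T = 0b10001001, S = E(K, T) = 0b10010000; 0b11100100 ⊕ 0b10010000 = 0b01110100.
P[2]: T = 0b10001010, S = E(K, T) = 0b10001000; 0b11100001 ⊕ 0b10001000 = 0b01101001.
P[3]: T = 0b10001011, S = E(K, T) = 0b10000000; 0b11110010 ⊕ 0b10000000 = 0b01110010.
P[4]: T = 0b10001100, S = E(K, T) = 0b10111000; 0b00111110 ⊕ 0b10111000 = 0b10000110.
P[5]: T = 0b10001101, S = E(K, T) = 0b10110000; 0b11111000 ⊕ 0b10110000 = 0b01001000.
P[6]: T = 0b10001110, S = E(K, T) = 0b10101000; 0b11110010 ⊕ 0b10101000 = 0b01011010.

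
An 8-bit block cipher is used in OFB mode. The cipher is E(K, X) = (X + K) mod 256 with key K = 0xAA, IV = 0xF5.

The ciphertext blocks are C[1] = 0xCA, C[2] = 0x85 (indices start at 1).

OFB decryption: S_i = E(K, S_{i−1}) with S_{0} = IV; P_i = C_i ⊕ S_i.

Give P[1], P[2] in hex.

P[1]: S = E(K, 0xF5) = 0x9F; 0xCA ⊕ 0x9F = 0x55.
P[2]: S = E(K, 0x9F) = 0x49; 0x85 ⊕ 0x49 = 0xCC.

P[1] = 0x55, P[2] = 0xCC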